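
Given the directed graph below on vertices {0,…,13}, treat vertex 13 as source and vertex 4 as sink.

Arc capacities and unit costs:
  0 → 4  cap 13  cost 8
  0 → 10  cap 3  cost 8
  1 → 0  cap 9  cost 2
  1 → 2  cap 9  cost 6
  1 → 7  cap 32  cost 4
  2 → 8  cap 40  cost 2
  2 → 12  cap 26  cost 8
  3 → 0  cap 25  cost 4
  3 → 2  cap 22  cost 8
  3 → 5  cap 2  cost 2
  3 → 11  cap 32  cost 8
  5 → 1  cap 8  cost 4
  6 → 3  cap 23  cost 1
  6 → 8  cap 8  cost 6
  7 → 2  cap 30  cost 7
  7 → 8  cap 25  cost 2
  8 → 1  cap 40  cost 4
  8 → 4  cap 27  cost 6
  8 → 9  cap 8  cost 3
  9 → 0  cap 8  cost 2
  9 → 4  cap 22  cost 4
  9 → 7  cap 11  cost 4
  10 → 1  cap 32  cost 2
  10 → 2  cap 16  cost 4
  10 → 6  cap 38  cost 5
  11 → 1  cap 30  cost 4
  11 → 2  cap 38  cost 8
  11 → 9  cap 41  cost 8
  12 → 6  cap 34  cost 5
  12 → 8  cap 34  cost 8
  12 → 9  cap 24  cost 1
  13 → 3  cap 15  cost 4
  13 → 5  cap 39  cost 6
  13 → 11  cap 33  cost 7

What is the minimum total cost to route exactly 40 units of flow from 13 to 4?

Minimum cost for 40 units: 732

shortest-cost path #1: 13→3→0→4 push 13 @ unit cost 16 (adds 208)
shortest-cost path #2: 13→11→9→4 push 22 @ unit cost 19 (adds 418)
shortest-cost path #3: 13→3→2→8→4 push 2 @ unit cost 20 (adds 40)
shortest-cost path #4: 13→5→1→7→8→4 push 3 @ unit cost 22 (adds 66)
total cost = 732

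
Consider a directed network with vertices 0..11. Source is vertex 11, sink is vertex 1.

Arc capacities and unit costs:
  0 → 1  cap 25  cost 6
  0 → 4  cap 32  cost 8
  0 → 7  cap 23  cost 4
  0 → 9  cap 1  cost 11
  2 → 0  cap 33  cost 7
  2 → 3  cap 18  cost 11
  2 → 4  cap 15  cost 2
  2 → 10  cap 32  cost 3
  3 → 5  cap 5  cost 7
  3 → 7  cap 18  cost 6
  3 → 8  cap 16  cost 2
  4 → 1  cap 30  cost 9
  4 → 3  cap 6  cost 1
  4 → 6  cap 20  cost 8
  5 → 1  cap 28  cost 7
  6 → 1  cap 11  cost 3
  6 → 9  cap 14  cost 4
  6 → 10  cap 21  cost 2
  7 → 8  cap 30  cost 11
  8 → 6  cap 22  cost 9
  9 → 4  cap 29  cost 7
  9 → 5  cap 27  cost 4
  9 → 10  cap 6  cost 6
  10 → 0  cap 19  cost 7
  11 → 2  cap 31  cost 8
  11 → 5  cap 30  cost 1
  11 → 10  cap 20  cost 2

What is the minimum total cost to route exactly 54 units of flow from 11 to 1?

Minimum cost for 54 units: 642

shortest-cost path #1: 11→5→1 push 28 @ unit cost 8 (adds 224)
shortest-cost path #2: 11→10→0→1 push 19 @ unit cost 15 (adds 285)
shortest-cost path #3: 11→2→4→1 push 7 @ unit cost 19 (adds 133)
total cost = 642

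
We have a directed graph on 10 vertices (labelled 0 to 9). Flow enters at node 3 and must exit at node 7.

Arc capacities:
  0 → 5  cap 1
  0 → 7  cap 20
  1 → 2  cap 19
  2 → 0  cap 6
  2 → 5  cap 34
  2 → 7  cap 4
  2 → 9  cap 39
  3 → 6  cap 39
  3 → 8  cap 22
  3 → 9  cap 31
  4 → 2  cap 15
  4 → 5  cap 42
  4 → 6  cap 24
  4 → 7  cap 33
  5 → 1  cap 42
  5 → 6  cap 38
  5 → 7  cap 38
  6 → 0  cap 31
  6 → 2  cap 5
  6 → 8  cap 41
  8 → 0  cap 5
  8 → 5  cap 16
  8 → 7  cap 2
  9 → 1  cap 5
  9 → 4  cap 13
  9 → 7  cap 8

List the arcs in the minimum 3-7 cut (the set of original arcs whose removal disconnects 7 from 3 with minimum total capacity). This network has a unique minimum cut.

Min-cut arcs: {(0,5), (0,7), (6,2), (8,5), (8,7), (9,1), (9,4), (9,7)} (total capacity 70)

augment #1: 3→8→7 push 2
augment #2: 3→9→7 push 8
augment #3: 3→6→0→7 push 20
augment #4: 3→6→2→7 push 4
augment #5: 3→8→5→7 push 16
augment #6: 3→9→4→7 push 13
augment #7: 3→6→0→5→7 push 1
augment #8: 3→6→2→5→7 push 1
augment #9: 3→9→1→2→5→7 push 5
max flow = 70; residual-reachable set from 3 gives S-side
cut edges (S→T): {(0,5), (0,7), (6,2), (8,5), (8,7), (9,1), (9,4), (9,7)} total cap 70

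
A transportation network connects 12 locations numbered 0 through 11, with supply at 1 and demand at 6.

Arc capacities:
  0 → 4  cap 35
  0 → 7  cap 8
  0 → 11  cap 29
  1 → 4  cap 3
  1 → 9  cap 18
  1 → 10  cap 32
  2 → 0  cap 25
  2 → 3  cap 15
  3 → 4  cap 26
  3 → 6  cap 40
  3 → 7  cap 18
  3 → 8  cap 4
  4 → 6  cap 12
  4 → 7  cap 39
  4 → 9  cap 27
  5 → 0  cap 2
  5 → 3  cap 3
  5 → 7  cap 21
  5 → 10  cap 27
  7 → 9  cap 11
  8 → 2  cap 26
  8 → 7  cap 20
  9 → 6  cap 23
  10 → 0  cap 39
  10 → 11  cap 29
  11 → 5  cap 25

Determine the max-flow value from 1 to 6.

Maximum flow value: 38

augment #1: 1→4→6 bottleneck 3, total now 3
augment #2: 1→9→6 bottleneck 18, total now 21
augment #3: 1→10→0→4→6 bottleneck 9, total now 30
augment #4: 1→10→0→4→9→6 bottleneck 5, total now 35
augment #5: 1→10→11→5→3→6 bottleneck 3, total now 38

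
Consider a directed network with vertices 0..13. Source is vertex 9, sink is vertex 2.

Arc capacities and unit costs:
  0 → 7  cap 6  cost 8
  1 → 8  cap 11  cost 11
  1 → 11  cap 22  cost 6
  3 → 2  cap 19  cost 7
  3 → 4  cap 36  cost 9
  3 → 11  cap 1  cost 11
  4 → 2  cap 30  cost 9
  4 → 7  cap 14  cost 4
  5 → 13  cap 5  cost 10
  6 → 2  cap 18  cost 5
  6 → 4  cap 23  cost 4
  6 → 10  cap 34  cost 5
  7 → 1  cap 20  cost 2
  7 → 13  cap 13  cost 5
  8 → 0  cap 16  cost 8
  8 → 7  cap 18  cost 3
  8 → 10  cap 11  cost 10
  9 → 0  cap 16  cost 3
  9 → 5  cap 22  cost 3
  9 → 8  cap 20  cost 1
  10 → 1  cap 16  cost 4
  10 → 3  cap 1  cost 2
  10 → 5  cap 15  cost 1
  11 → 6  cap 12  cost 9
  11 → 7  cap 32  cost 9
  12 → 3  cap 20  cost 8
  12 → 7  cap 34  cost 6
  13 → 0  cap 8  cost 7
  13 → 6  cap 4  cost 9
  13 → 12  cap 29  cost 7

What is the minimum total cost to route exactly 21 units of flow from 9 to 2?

Minimum cost for 21 units: 556

shortest-cost path #1: 9→8→10→3→2 push 1 @ unit cost 20 (adds 20)
shortest-cost path #2: 9→8→7→13→6→2 push 4 @ unit cost 23 (adds 92)
shortest-cost path #3: 9→8→7→1→11→6→2 push 12 @ unit cost 26 (adds 312)
shortest-cost path #4: 9→8→7→13→12→3→2 push 2 @ unit cost 31 (adds 62)
shortest-cost path #5: 9→5→13→12→3→2 push 2 @ unit cost 35 (adds 70)
total cost = 556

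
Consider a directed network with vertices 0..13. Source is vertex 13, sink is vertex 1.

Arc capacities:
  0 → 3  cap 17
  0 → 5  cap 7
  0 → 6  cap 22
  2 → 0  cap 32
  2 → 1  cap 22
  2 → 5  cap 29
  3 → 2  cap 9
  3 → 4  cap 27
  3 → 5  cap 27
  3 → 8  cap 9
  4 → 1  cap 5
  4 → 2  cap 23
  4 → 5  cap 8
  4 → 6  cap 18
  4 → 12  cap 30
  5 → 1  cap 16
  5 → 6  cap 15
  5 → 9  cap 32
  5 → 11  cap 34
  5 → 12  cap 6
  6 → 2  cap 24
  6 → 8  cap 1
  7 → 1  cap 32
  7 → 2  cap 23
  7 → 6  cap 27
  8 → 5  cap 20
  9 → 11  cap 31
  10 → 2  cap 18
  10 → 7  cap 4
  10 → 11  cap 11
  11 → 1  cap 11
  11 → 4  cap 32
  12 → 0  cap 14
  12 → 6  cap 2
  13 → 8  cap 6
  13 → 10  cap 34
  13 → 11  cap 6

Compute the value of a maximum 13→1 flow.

Maximum flow value: 45

augment #1: 13→11→1 bottleneck 6, total now 6
augment #2: 13→8→5→1 bottleneck 6, total now 12
augment #3: 13→10→2→1 bottleneck 18, total now 30
augment #4: 13→10→7→1 bottleneck 4, total now 34
augment #5: 13→10→11→1 bottleneck 5, total now 39
augment #6: 13→10→11→4→1 bottleneck 5, total now 44
augment #7: 13→10→11→4→2→1 bottleneck 1, total now 45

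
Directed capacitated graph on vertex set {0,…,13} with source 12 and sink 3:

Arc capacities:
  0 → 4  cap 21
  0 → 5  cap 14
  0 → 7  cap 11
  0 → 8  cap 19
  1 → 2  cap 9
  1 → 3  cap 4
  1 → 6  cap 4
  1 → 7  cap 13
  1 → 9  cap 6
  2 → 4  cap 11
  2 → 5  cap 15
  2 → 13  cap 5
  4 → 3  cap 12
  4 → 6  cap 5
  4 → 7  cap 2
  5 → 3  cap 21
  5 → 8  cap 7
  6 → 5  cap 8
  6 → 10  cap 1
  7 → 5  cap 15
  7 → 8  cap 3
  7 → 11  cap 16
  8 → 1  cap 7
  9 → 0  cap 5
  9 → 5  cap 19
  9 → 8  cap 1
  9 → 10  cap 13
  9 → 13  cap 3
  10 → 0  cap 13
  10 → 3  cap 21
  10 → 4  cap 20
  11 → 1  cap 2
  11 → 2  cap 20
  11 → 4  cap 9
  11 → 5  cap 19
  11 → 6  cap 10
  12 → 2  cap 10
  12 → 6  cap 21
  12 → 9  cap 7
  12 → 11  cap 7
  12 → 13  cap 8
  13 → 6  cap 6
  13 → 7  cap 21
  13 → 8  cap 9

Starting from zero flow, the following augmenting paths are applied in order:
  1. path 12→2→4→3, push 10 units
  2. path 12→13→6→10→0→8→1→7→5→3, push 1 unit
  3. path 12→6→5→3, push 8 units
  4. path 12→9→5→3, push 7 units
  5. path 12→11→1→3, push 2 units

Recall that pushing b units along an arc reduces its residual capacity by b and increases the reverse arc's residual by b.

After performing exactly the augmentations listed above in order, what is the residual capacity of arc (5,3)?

Residual capacity of (5,3): 5

after path 1 (12→2→4→3, push 10): res(5,3)=21
after path 2 (12→13→6→10→0→8→1→7→5→3, push 1): res(5,3)=20
after path 3 (12→6→5→3, push 8): res(5,3)=12
after path 4 (12→9→5→3, push 7): res(5,3)=5
after path 5 (12→11→1→3, push 2): res(5,3)=5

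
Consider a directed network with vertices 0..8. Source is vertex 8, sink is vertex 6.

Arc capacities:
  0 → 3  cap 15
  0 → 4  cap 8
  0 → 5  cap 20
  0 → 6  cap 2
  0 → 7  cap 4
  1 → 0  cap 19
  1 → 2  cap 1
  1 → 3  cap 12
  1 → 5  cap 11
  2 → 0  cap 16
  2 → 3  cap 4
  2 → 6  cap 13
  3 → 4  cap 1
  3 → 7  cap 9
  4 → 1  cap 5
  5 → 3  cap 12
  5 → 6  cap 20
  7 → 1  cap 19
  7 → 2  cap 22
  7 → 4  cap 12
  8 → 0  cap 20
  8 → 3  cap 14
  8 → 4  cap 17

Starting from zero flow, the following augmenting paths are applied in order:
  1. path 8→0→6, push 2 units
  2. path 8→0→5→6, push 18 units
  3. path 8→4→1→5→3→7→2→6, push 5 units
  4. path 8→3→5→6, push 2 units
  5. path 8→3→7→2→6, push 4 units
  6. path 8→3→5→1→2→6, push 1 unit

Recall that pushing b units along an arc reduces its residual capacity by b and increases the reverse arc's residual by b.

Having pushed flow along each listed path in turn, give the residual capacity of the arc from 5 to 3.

after path 1 (8→0→6, push 2): res(5,3)=12
after path 2 (8→0→5→6, push 18): res(5,3)=12
after path 3 (8→4→1→5→3→7→2→6, push 5): res(5,3)=7
after path 4 (8→3→5→6, push 2): res(5,3)=9
after path 5 (8→3→7→2→6, push 4): res(5,3)=9
after path 6 (8→3→5→1→2→6, push 1): res(5,3)=10

Residual capacity of (5,3): 10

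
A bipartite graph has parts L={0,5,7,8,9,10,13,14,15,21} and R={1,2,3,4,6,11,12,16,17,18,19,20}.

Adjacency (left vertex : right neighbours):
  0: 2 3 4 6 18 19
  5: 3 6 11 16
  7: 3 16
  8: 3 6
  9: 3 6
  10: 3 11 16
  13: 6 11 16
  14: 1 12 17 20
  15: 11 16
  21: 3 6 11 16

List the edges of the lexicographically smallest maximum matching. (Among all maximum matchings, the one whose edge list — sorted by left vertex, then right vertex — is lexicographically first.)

|M| = 6 (so the lex-smallest maximum matching has 6 edges)
process left vertices in ascending order; for each, take the smallest-labelled available neighbour that still permits 6 edges overall, or leave it unmatched if none does
lex-smallest matching: {0-2, 5-3, 7-16, 8-6, 10-11, 14-1}

Lex-smallest maximum matching: {(0,2), (5,3), (7,16), (8,6), (10,11), (14,1)}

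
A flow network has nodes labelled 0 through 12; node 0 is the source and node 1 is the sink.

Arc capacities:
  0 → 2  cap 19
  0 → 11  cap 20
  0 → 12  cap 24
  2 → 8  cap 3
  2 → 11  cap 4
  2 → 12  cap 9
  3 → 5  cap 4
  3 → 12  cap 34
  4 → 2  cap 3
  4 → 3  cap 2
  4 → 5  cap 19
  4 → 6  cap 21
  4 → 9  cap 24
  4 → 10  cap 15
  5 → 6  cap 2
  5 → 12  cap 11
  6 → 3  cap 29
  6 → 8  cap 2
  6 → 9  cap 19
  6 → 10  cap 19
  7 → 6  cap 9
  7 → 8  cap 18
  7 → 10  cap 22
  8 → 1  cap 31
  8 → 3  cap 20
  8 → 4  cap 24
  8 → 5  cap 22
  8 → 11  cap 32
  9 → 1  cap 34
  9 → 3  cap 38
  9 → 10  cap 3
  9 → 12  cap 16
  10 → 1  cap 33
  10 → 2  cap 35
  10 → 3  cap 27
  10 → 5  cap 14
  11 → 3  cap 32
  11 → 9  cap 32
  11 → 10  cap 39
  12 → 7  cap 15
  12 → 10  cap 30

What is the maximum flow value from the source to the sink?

augment #1: 0→2→8→1 bottleneck 3, total now 3
augment #2: 0→11→9→1 bottleneck 20, total now 23
augment #3: 0→12→10→1 bottleneck 24, total now 47
augment #4: 0→2→11→9→1 bottleneck 4, total now 51
augment #5: 0→2→12→10→1 bottleneck 6, total now 57
augment #6: 0→2→12→7→8→1 bottleneck 3, total now 60

Maximum flow value: 60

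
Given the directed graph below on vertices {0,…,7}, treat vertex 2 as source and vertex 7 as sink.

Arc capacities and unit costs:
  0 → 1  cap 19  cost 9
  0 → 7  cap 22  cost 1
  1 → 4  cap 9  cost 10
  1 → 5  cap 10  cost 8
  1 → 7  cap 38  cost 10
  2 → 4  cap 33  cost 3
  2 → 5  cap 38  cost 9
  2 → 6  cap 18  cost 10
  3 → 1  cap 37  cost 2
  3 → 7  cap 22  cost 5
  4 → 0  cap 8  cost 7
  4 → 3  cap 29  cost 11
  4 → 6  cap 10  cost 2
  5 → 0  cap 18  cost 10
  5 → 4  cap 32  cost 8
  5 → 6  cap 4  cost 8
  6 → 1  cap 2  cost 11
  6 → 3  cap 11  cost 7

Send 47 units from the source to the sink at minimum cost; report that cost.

Minimum cost for 47 units: 844

shortest-cost path #1: 2→4→0→7 push 8 @ unit cost 11 (adds 88)
shortest-cost path #2: 2→4→6→3→7 push 10 @ unit cost 17 (adds 170)
shortest-cost path #3: 2→4→3→7 push 12 @ unit cost 19 (adds 228)
shortest-cost path #4: 2→5→0→7 push 14 @ unit cost 20 (adds 280)
shortest-cost path #5: 2→4→3→1→7 push 3 @ unit cost 26 (adds 78)
total cost = 844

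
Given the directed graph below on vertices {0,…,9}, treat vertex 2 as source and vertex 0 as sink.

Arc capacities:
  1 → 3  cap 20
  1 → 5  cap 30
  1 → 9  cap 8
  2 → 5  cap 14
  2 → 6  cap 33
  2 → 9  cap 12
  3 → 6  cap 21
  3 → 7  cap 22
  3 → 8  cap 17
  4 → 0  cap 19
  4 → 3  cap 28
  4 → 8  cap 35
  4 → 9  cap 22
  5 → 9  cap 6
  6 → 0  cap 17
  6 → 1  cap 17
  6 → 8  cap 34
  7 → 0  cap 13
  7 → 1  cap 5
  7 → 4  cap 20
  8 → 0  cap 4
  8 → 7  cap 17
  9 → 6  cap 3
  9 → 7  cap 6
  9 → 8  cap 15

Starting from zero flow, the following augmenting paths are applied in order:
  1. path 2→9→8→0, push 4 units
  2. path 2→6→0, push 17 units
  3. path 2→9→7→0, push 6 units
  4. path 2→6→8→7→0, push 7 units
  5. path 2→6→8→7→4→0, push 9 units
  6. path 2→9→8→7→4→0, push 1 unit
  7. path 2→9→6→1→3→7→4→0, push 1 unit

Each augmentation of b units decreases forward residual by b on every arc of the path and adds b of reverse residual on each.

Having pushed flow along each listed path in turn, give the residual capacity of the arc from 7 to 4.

Residual capacity of (7,4): 9

after path 1 (2→9→8→0, push 4): res(7,4)=20
after path 2 (2→6→0, push 17): res(7,4)=20
after path 3 (2→9→7→0, push 6): res(7,4)=20
after path 4 (2→6→8→7→0, push 7): res(7,4)=20
after path 5 (2→6→8→7→4→0, push 9): res(7,4)=11
after path 6 (2→9→8→7→4→0, push 1): res(7,4)=10
after path 7 (2→9→6→1→3→7→4→0, push 1): res(7,4)=9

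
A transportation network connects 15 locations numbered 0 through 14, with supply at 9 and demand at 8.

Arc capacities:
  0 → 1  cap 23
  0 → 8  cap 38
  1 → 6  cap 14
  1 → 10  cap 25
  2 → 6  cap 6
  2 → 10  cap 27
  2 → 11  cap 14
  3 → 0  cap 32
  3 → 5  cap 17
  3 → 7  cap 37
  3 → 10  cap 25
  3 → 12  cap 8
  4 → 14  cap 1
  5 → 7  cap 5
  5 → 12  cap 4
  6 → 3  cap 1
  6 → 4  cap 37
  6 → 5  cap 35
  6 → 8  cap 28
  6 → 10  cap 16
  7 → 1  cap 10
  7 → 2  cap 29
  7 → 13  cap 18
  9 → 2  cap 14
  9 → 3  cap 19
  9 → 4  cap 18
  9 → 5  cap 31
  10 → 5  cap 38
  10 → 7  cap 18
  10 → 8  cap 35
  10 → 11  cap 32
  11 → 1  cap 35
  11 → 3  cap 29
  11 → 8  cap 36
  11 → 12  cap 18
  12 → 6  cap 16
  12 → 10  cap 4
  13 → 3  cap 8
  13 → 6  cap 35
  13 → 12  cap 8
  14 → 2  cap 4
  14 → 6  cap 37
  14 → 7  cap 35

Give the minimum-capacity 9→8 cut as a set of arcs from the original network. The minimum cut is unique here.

augment #1: 9→2→6→8 push 6
augment #2: 9→2→10→8 push 8
augment #3: 9→3→0→8 push 19
augment #4: 9→4→14→6→8 push 1
augment #5: 9→5→12→6→8 push 4
augment #6: 9→5→7→1→6→8 push 5
max flow = 43; residual-reachable set from 9 gives S-side
cut edges (S→T): {(4,14), (5,7), (5,12), (9,2), (9,3)} total cap 43

Min-cut arcs: {(4,14), (5,7), (5,12), (9,2), (9,3)} (total capacity 43)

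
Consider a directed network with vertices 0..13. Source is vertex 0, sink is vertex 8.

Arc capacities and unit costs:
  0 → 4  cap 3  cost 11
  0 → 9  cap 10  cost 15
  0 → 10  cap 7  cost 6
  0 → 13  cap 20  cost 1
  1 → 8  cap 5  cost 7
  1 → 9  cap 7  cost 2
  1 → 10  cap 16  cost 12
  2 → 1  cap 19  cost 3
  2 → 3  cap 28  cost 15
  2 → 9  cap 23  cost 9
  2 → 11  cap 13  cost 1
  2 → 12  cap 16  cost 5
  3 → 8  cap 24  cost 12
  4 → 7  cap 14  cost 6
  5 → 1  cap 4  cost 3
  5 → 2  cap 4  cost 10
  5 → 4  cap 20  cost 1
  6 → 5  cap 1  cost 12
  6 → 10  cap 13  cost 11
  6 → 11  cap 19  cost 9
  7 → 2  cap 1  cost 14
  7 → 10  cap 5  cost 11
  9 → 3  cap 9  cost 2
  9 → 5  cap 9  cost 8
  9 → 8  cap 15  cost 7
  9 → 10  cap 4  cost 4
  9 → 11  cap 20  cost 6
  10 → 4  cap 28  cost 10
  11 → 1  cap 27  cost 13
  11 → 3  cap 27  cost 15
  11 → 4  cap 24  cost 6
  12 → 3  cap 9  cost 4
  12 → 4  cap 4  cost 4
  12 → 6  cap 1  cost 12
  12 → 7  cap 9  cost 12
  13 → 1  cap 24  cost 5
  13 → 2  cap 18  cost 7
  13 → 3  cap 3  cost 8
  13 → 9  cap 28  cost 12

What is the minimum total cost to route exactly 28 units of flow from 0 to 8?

Minimum cost for 28 units: 544

shortest-cost path #1: 0→13→1→8 push 5 @ unit cost 13 (adds 65)
shortest-cost path #2: 0→13→1→9→8 push 7 @ unit cost 15 (adds 105)
shortest-cost path #3: 0→13→9→8 push 8 @ unit cost 20 (adds 160)
shortest-cost path #4: 0→9→13→3→8 push 3 @ unit cost 23 (adds 69)
shortest-cost path #5: 0→9→3→8 push 5 @ unit cost 29 (adds 145)
total cost = 544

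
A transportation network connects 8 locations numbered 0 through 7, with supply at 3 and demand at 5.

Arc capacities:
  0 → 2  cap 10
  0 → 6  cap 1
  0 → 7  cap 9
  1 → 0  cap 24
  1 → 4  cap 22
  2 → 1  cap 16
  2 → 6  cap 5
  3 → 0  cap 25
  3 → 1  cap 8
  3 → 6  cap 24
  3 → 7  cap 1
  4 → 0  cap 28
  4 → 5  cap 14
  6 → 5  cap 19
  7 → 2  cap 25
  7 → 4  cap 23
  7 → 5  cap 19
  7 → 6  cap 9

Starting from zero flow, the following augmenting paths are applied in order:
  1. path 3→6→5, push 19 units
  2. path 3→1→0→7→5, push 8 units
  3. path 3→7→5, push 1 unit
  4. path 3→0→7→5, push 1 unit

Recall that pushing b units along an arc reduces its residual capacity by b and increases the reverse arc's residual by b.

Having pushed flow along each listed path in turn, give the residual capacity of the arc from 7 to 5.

Residual capacity of (7,5): 9

after path 1 (3→6→5, push 19): res(7,5)=19
after path 2 (3→1→0→7→5, push 8): res(7,5)=11
after path 3 (3→7→5, push 1): res(7,5)=10
after path 4 (3→0→7→5, push 1): res(7,5)=9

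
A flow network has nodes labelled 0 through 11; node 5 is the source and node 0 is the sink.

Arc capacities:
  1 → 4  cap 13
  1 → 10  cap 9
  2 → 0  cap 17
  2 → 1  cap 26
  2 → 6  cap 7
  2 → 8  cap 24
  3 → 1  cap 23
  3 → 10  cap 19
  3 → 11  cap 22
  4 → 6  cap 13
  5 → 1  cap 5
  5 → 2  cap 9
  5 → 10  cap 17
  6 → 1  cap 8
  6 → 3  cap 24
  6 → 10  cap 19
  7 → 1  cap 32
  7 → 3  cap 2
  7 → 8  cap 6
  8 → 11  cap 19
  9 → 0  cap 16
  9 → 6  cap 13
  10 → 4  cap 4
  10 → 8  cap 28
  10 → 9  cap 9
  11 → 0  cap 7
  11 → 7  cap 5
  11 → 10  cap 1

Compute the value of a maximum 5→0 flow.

augment #1: 5→2→0 bottleneck 9, total now 9
augment #2: 5→10→9→0 bottleneck 9, total now 18
augment #3: 5→10→8→11→0 bottleneck 7, total now 25

Maximum flow value: 25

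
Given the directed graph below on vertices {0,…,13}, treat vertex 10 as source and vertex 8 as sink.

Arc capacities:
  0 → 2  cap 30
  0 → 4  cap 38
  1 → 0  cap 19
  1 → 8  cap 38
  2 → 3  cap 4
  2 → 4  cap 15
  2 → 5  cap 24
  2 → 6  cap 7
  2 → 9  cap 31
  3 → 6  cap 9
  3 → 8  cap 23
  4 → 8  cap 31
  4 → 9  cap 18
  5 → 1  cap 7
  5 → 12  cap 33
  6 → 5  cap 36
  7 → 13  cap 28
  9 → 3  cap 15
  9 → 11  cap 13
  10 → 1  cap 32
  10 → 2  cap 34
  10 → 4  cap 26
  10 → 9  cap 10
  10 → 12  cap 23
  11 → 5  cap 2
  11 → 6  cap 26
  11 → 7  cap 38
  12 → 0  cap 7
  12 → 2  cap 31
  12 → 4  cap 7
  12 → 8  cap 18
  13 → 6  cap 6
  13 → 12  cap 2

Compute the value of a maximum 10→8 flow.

Maximum flow value: 106

augment #1: 10→1→8 bottleneck 32, total now 32
augment #2: 10→4→8 bottleneck 26, total now 58
augment #3: 10→12→8 bottleneck 18, total now 76
augment #4: 10→2→3→8 bottleneck 4, total now 80
augment #5: 10→2→4→8 bottleneck 5, total now 85
augment #6: 10→9→3→8 bottleneck 10, total now 95
augment #7: 10→2→5→1→8 bottleneck 6, total now 101
augment #8: 10→2→9→3→8 bottleneck 5, total now 106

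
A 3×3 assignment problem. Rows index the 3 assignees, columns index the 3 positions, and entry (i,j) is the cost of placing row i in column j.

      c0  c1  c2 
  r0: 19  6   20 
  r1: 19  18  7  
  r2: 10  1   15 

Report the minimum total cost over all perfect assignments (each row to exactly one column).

optimal assignment: row0→col1 (cost 6), row1→col2 (cost 7), row2→col0 (cost 10)
total = 6 + 7 + 10 = 23

Minimum assignment cost: 23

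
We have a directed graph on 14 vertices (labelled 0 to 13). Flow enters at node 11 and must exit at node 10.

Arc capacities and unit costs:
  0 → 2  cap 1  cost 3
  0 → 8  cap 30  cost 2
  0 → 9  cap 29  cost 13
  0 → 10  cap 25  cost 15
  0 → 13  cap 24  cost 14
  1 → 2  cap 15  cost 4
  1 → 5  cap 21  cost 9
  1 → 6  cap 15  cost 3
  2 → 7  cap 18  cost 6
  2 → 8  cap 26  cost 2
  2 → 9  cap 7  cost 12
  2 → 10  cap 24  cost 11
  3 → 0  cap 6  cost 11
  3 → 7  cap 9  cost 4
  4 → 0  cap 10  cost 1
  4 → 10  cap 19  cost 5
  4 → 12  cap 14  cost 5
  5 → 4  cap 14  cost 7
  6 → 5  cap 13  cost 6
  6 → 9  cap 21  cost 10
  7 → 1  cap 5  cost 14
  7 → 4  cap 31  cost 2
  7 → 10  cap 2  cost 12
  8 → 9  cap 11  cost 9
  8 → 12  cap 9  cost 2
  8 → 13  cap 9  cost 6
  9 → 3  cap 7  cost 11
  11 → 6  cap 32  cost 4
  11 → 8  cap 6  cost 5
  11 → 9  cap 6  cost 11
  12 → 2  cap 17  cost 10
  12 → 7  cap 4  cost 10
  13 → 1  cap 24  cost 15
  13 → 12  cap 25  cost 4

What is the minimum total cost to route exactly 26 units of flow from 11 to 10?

shortest-cost path #1: 11→6→5→4→10 push 13 @ unit cost 22 (adds 286)
shortest-cost path #2: 11→8→12→7→4→10 push 4 @ unit cost 24 (adds 96)
shortest-cost path #3: 11→8→12→2→10 push 2 @ unit cost 28 (adds 56)
shortest-cost path #4: 11→9→3→7→4→10 push 2 @ unit cost 33 (adds 66)
shortest-cost path #5: 11→9→3→7→12→2→10 push 4 @ unit cost 37 (adds 148)
shortest-cost path #6: 11→6→9→3→7→10 push 1 @ unit cost 41 (adds 41)
total cost = 693

Minimum cost for 26 units: 693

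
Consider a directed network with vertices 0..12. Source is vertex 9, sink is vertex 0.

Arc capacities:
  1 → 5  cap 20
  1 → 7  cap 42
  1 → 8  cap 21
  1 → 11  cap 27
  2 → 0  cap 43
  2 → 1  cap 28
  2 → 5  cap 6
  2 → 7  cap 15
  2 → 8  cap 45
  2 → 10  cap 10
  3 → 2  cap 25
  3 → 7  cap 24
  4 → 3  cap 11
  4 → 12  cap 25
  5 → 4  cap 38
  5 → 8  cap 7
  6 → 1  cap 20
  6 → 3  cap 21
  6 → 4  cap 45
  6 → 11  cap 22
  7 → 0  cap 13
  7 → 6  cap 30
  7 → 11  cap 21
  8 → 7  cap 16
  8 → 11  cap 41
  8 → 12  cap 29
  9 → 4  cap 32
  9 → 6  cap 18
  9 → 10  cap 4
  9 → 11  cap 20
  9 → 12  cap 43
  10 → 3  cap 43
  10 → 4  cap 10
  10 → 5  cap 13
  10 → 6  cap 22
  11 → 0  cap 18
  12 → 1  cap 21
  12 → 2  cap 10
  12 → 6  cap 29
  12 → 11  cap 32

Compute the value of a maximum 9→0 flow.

augment #1: 9→11→0 bottleneck 18, total now 18
augment #2: 9→12→2→0 bottleneck 10, total now 28
augment #3: 9→4→3→2→0 bottleneck 11, total now 39
augment #4: 9→6→1→7→0 bottleneck 13, total now 52
augment #5: 9→6→3→2→0 bottleneck 5, total now 57
augment #6: 9→10→3→2→0 bottleneck 4, total now 61
augment #7: 9→12→6→3→2→0 bottleneck 5, total now 66

Maximum flow value: 66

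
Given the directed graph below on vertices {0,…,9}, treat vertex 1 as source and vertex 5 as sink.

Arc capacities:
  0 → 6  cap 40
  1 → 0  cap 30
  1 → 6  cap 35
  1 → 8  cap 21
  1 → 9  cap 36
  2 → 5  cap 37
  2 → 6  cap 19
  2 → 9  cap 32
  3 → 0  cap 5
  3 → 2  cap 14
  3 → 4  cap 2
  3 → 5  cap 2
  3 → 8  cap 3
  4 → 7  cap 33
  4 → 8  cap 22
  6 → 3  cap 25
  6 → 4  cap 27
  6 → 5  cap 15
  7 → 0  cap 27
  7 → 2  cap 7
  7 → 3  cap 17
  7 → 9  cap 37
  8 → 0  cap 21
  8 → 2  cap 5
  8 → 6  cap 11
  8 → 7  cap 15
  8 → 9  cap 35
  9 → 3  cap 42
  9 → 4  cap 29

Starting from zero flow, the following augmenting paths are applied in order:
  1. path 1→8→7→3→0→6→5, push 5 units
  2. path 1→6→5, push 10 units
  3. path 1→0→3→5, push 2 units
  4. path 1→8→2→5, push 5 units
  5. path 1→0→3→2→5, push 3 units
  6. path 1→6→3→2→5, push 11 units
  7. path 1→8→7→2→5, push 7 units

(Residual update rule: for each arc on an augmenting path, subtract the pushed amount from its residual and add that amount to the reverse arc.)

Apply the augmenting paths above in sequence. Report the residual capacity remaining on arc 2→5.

Residual capacity of (2,5): 11

after path 1 (1→8→7→3→0→6→5, push 5): res(2,5)=37
after path 2 (1→6→5, push 10): res(2,5)=37
after path 3 (1→0→3→5, push 2): res(2,5)=37
after path 4 (1→8→2→5, push 5): res(2,5)=32
after path 5 (1→0→3→2→5, push 3): res(2,5)=29
after path 6 (1→6→3→2→5, push 11): res(2,5)=18
after path 7 (1→8→7→2→5, push 7): res(2,5)=11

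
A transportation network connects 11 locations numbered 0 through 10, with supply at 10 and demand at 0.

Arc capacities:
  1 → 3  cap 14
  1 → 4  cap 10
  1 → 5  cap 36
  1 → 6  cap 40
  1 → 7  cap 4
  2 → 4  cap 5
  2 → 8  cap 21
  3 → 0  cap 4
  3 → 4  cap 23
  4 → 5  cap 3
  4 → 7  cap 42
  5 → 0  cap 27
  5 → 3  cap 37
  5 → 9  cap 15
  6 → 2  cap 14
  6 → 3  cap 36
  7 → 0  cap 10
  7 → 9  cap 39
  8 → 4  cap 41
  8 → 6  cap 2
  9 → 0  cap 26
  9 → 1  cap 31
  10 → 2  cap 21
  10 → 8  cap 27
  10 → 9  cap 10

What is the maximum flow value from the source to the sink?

Maximum flow value: 57

augment #1: 10→9→0 bottleneck 10, total now 10
augment #2: 10→2→4→5→0 bottleneck 3, total now 13
augment #3: 10→2→4→7→0 bottleneck 2, total now 15
augment #4: 10→8→4→7→0 bottleneck 8, total now 23
augment #5: 10→8→6→3→0 bottleneck 2, total now 25
augment #6: 10→8→4→7→9→0 bottleneck 16, total now 41
augment #7: 10→8→4→7→9→1→3→0 bottleneck 1, total now 42
augment #8: 10→2→8→4→7→9→1→3→0 bottleneck 1, total now 43
augment #9: 10→2→8→4→7→9→1→5→0 bottleneck 14, total now 57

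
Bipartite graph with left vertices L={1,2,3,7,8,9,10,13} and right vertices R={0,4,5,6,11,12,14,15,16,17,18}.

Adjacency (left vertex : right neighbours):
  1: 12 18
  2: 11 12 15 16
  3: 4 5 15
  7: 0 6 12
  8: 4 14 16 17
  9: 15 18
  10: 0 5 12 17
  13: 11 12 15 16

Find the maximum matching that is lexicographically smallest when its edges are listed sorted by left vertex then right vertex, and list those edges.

Lex-smallest maximum matching: {(1,12), (2,11), (3,4), (7,0), (8,14), (9,15), (10,5), (13,16)}

|M| = 8 (so the lex-smallest maximum matching has 8 edges)
process left vertices in ascending order; for each, take the smallest-labelled available neighbour that still permits 8 edges overall, or leave it unmatched if none does
lex-smallest matching: {1-12, 2-11, 3-4, 7-0, 8-14, 9-15, 10-5, 13-16}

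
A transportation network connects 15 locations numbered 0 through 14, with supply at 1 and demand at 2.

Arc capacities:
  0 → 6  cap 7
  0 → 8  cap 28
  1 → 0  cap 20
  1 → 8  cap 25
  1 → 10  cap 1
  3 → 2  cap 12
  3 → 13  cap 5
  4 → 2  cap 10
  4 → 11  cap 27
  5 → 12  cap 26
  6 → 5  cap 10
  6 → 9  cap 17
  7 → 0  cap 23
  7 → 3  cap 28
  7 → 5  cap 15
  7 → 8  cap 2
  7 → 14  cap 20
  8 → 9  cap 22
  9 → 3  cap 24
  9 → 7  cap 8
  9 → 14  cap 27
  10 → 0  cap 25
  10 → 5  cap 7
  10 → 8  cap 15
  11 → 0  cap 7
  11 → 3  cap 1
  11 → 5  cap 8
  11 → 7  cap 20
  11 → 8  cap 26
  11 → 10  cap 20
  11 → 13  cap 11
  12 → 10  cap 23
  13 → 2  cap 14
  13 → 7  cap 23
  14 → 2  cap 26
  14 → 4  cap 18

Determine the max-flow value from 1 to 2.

augment #1: 1→8→9→3→2 bottleneck 12, total now 12
augment #2: 1→8→9→14→2 bottleneck 10, total now 22
augment #3: 1→0→6→9→14→2 bottleneck 7, total now 29

Maximum flow value: 29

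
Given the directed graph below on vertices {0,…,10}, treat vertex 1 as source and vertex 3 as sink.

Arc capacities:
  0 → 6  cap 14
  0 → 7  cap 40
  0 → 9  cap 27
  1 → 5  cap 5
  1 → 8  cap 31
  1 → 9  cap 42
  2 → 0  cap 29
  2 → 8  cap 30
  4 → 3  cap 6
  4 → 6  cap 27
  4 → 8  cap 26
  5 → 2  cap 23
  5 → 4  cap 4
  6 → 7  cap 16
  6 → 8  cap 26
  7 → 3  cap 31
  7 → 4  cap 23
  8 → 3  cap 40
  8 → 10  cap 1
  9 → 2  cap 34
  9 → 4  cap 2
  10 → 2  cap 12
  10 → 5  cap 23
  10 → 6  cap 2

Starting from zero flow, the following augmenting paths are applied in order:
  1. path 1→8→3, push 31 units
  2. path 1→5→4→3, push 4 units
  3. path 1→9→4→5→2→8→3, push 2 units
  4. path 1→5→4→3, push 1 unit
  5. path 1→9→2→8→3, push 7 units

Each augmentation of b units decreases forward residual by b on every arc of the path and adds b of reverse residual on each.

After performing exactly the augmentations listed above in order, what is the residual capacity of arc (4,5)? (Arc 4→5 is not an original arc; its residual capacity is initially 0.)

Residual capacity of (4,5): 3

after path 1 (1→8→3, push 31): res(4,5)=0
after path 2 (1→5→4→3, push 4): res(4,5)=4
after path 3 (1→9→4→5→2→8→3, push 2): res(4,5)=2
after path 4 (1→5→4→3, push 1): res(4,5)=3
after path 5 (1→9→2→8→3, push 7): res(4,5)=3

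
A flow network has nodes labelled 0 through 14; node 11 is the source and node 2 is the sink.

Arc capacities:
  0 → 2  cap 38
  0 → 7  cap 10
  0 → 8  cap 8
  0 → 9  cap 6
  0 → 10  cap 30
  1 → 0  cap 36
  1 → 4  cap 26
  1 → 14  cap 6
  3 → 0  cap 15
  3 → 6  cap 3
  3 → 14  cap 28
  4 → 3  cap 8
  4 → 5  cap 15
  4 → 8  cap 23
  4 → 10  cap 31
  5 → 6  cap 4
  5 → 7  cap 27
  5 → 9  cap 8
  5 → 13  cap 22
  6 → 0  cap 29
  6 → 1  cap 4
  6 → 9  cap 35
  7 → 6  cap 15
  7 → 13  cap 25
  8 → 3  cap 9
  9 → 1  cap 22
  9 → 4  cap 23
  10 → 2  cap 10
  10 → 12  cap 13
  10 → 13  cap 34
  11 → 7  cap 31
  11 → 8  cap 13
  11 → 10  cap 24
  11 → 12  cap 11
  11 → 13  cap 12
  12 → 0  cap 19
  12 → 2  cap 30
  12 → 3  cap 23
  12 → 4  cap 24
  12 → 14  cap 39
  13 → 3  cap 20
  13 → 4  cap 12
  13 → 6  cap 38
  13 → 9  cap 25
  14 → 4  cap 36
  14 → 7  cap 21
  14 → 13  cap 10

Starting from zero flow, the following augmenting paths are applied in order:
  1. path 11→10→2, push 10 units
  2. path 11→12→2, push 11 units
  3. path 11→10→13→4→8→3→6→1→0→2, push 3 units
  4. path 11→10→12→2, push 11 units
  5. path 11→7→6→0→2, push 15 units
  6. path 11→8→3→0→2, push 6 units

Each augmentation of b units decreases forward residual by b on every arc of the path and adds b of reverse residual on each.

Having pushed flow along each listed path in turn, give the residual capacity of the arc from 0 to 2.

Residual capacity of (0,2): 14

after path 1 (11→10→2, push 10): res(0,2)=38
after path 2 (11→12→2, push 11): res(0,2)=38
after path 3 (11→10→13→4→8→3→6→1→0→2, push 3): res(0,2)=35
after path 4 (11→10→12→2, push 11): res(0,2)=35
after path 5 (11→7→6→0→2, push 15): res(0,2)=20
after path 6 (11→8→3→0→2, push 6): res(0,2)=14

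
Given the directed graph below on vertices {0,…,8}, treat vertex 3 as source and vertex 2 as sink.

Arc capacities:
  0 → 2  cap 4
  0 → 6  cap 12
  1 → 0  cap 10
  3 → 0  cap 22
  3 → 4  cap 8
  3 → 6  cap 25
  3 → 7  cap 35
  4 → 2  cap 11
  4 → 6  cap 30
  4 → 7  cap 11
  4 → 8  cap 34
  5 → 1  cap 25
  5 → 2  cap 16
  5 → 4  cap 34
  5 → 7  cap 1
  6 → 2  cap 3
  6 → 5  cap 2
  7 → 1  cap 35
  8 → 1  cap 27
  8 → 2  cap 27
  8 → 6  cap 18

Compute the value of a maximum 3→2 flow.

augment #1: 3→0→2 bottleneck 4, total now 4
augment #2: 3→4→2 bottleneck 8, total now 12
augment #3: 3→6→2 bottleneck 3, total now 15
augment #4: 3→6→5→2 bottleneck 2, total now 17

Maximum flow value: 17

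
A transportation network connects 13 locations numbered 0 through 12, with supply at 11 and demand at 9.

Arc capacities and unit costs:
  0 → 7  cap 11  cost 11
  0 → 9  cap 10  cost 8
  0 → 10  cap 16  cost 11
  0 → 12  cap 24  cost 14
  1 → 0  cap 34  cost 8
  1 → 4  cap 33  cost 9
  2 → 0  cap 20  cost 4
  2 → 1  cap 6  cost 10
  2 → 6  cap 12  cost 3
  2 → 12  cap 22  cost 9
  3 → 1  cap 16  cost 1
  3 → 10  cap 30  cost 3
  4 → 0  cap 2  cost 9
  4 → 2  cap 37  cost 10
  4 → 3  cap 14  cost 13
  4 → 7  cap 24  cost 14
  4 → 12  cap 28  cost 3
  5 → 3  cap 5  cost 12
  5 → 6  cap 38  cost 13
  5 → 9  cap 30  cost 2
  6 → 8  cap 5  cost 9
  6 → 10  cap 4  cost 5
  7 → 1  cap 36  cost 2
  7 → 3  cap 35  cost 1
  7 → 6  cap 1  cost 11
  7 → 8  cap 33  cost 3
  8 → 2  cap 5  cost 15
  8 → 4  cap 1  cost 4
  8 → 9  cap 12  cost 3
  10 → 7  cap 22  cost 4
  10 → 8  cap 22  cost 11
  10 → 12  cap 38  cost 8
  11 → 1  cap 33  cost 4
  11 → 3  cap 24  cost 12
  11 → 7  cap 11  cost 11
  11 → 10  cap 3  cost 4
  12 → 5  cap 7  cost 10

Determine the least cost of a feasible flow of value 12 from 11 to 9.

Minimum cost for 12 units: 195

shortest-cost path #1: 11→10→7→8→9 push 3 @ unit cost 14 (adds 42)
shortest-cost path #2: 11→7→8→9 push 9 @ unit cost 17 (adds 153)
total cost = 195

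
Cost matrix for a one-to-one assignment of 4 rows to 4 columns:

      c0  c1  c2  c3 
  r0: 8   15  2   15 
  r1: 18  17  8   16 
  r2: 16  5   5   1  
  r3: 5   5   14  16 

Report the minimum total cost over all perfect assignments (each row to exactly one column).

optimal assignment: row0→col0 (cost 8), row1→col2 (cost 8), row2→col3 (cost 1), row3→col1 (cost 5)
total = 8 + 8 + 1 + 5 = 22

Minimum assignment cost: 22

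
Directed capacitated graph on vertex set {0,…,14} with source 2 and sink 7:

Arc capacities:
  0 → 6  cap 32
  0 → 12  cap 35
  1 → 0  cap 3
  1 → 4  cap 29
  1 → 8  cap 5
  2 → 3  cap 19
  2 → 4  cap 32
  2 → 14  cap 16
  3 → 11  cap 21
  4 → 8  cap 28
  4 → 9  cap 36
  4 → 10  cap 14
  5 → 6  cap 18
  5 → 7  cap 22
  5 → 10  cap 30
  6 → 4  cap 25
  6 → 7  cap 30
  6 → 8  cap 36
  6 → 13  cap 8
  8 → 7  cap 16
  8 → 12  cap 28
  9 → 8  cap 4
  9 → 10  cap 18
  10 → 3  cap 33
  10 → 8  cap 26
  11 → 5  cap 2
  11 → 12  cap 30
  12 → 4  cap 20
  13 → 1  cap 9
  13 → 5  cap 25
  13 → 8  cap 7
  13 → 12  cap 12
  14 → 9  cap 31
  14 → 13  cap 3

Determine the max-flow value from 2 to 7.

augment #1: 2→4→8→7 bottleneck 16, total now 16
augment #2: 2→3→11→5→7 bottleneck 2, total now 18
augment #3: 2→14→13→5→7 bottleneck 3, total now 21

Maximum flow value: 21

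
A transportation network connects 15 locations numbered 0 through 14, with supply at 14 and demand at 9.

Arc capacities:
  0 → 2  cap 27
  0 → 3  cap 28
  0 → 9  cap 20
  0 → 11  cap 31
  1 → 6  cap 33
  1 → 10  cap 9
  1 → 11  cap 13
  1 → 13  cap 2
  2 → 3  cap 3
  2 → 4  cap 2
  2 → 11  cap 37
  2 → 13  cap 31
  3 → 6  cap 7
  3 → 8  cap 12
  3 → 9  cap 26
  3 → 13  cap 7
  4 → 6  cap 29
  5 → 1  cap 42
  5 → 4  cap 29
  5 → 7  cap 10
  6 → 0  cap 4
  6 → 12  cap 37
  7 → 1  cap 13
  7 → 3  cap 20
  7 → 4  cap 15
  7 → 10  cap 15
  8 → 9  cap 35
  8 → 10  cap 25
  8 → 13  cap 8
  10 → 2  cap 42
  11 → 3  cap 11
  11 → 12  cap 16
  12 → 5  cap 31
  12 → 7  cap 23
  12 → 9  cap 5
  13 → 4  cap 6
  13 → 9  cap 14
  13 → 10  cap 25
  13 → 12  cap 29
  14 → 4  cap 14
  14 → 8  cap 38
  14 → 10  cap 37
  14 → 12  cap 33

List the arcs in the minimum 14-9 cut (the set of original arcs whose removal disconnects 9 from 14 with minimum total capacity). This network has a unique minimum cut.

Min-cut arcs: {(3,9), (6,0), (8,9), (12,9), (13,9)} (total capacity 84)

augment #1: 14→8→9 push 35
augment #2: 14→12→9 push 5
augment #3: 14→8→13→9 push 3
augment #4: 14→4→6→0→9 push 4
augment #5: 14→10→2→3→9 push 3
augment #6: 14→10→2→13→9 push 11
augment #7: 14→12→7→3→9 push 20
augment #8: 14→10→2→11→3→9 push 3
max flow = 84; residual-reachable set from 14 gives S-side
cut edges (S→T): {(3,9), (6,0), (8,9), (12,9), (13,9)} total cap 84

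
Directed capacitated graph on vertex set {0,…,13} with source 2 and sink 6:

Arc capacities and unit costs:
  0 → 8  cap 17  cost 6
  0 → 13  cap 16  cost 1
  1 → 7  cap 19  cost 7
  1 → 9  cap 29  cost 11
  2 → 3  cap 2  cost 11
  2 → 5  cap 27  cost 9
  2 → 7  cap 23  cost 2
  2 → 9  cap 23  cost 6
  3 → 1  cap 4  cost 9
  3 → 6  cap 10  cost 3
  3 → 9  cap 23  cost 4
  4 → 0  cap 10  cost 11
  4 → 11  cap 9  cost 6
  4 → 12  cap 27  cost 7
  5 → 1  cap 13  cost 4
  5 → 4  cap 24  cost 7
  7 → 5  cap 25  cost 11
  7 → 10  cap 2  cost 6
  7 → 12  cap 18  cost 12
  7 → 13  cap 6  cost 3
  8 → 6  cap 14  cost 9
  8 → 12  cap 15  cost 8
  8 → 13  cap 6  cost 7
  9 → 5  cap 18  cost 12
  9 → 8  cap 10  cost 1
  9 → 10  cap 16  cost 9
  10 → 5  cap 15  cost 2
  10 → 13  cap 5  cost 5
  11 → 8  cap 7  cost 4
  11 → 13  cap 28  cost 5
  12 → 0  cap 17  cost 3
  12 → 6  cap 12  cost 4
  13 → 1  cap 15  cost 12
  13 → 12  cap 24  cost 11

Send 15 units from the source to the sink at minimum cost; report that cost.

Minimum cost for 15 units: 242

shortest-cost path #1: 2→3→6 push 2 @ unit cost 14 (adds 28)
shortest-cost path #2: 2→9→8→6 push 10 @ unit cost 16 (adds 160)
shortest-cost path #3: 2→7→12→6 push 3 @ unit cost 18 (adds 54)
total cost = 242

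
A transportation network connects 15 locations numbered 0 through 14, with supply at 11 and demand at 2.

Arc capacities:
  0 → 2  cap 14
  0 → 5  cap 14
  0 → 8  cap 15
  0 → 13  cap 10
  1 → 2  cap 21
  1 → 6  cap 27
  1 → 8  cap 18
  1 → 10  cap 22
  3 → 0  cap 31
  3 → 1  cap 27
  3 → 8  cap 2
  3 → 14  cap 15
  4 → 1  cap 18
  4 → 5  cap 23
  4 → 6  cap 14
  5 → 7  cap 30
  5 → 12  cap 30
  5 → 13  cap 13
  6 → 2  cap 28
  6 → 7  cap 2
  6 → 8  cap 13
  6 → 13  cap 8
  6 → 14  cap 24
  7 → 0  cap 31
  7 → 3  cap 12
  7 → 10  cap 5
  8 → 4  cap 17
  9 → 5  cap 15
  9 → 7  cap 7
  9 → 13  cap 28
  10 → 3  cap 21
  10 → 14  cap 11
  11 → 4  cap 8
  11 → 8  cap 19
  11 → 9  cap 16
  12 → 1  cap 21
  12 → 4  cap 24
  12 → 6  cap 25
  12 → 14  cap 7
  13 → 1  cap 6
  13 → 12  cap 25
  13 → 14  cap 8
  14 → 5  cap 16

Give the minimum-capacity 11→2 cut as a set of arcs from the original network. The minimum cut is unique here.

Min-cut arcs: {(8,4), (11,4), (11,9)} (total capacity 41)

augment #1: 11→4→1→2 push 8
augment #2: 11→8→4→1→2 push 10
augment #3: 11→8→4→6→2 push 7
augment #4: 11→9→7→0→2 push 7
augment #5: 11→9→13→1→2 push 3
augment #6: 11→9→5→7→0→2 push 6
max flow = 41; residual-reachable set from 11 gives S-side
cut edges (S→T): {(8,4), (11,4), (11,9)} total cap 41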